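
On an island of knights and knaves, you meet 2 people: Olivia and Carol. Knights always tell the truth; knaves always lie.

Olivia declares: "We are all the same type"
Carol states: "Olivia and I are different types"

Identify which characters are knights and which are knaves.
Olivia is a knave.
Carol is a knight.

Verification:
- Olivia (knave) says "We are all the same type" - this is FALSE (a lie) because Carol is a knight and Olivia is a knave.
- Carol (knight) says "Olivia and I are different types" - this is TRUE because Carol is a knight and Olivia is a knave.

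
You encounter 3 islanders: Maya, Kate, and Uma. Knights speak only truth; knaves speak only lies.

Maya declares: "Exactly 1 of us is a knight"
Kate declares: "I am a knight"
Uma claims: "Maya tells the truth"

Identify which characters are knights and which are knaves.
Maya is a knave.
Kate is a knave.
Uma is a knave.

Verification:
- Maya (knave) says "Exactly 1 of us is a knight" - this is FALSE (a lie) because there are 0 knights.
- Kate (knave) says "I am a knight" - this is FALSE (a lie) because Kate is a knave.
- Uma (knave) says "Maya tells the truth" - this is FALSE (a lie) because Maya is a knave.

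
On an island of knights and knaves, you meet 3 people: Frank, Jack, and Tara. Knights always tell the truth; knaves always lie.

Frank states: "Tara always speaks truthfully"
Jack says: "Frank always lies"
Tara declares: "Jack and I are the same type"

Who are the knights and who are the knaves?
Frank is a knave.
Jack is a knight.
Tara is a knave.

Verification:
- Frank (knave) says "Tara always speaks truthfully" - this is FALSE (a lie) because Tara is a knave.
- Jack (knight) says "Frank always lies" - this is TRUE because Frank is a knave.
- Tara (knave) says "Jack and I are the same type" - this is FALSE (a lie) because Tara is a knave and Jack is a knight.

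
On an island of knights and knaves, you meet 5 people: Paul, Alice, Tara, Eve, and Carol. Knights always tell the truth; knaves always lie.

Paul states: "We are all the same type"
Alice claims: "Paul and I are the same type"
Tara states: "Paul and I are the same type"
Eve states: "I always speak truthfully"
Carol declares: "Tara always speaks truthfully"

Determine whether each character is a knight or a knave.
Paul is a knight.
Alice is a knight.
Tara is a knight.
Eve is a knight.
Carol is a knight.

Verification:
- Paul (knight) says "We are all the same type" - this is TRUE because Paul, Alice, Tara, Eve, and Carol are knights.
- Alice (knight) says "Paul and I are the same type" - this is TRUE because Alice is a knight and Paul is a knight.
- Tara (knight) says "Paul and I are the same type" - this is TRUE because Tara is a knight and Paul is a knight.
- Eve (knight) says "I always speak truthfully" - this is TRUE because Eve is a knight.
- Carol (knight) says "Tara always speaks truthfully" - this is TRUE because Tara is a knight.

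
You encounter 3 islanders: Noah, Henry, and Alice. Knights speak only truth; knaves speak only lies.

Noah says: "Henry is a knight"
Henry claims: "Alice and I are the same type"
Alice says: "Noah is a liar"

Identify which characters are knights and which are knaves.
Noah is a knave.
Henry is a knave.
Alice is a knight.

Verification:
- Noah (knave) says "Henry is a knight" - this is FALSE (a lie) because Henry is a knave.
- Henry (knave) says "Alice and I are the same type" - this is FALSE (a lie) because Henry is a knave and Alice is a knight.
- Alice (knight) says "Noah is a liar" - this is TRUE because Noah is a knave.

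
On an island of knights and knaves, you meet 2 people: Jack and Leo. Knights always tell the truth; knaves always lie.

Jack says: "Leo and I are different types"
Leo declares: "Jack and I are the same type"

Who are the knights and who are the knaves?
Jack is a knight.
Leo is a knave.

Verification:
- Jack (knight) says "Leo and I are different types" - this is TRUE because Jack is a knight and Leo is a knave.
- Leo (knave) says "Jack and I are the same type" - this is FALSE (a lie) because Leo is a knave and Jack is a knight.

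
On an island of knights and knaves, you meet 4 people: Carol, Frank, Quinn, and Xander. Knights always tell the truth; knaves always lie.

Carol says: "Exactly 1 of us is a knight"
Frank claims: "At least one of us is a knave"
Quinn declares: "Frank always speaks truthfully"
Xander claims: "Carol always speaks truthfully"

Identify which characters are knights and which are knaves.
Carol is a knave.
Frank is a knight.
Quinn is a knight.
Xander is a knave.

Verification:
- Carol (knave) says "Exactly 1 of us is a knight" - this is FALSE (a lie) because there are 2 knights.
- Frank (knight) says "At least one of us is a knave" - this is TRUE because Carol and Xander are knaves.
- Quinn (knight) says "Frank always speaks truthfully" - this is TRUE because Frank is a knight.
- Xander (knave) says "Carol always speaks truthfully" - this is FALSE (a lie) because Carol is a knave.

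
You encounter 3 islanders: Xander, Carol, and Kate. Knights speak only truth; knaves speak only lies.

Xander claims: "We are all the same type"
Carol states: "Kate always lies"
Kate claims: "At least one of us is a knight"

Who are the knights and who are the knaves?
Xander is a knave.
Carol is a knave.
Kate is a knight.

Verification:
- Xander (knave) says "We are all the same type" - this is FALSE (a lie) because Kate is a knight and Xander and Carol are knaves.
- Carol (knave) says "Kate always lies" - this is FALSE (a lie) because Kate is a knight.
- Kate (knight) says "At least one of us is a knight" - this is TRUE because Kate is a knight.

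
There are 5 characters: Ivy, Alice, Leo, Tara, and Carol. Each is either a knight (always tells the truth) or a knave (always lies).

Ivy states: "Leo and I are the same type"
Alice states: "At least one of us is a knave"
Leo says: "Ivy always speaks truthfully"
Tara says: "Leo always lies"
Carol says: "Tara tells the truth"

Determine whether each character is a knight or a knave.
Ivy is a knight.
Alice is a knight.
Leo is a knight.
Tara is a knave.
Carol is a knave.

Verification:
- Ivy (knight) says "Leo and I are the same type" - this is TRUE because Ivy is a knight and Leo is a knight.
- Alice (knight) says "At least one of us is a knave" - this is TRUE because Tara and Carol are knaves.
- Leo (knight) says "Ivy always speaks truthfully" - this is TRUE because Ivy is a knight.
- Tara (knave) says "Leo always lies" - this is FALSE (a lie) because Leo is a knight.
- Carol (knave) says "Tara tells the truth" - this is FALSE (a lie) because Tara is a knave.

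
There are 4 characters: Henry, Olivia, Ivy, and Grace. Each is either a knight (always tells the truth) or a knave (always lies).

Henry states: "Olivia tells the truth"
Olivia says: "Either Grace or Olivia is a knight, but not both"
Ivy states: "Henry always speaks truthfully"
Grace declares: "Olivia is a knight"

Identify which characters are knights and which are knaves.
Henry is a knave.
Olivia is a knave.
Ivy is a knave.
Grace is a knave.

Verification:
- Henry (knave) says "Olivia tells the truth" - this is FALSE (a lie) because Olivia is a knave.
- Olivia (knave) says "Either Grace or Olivia is a knight, but not both" - this is FALSE (a lie) because Grace is a knave and Olivia is a knave.
- Ivy (knave) says "Henry always speaks truthfully" - this is FALSE (a lie) because Henry is a knave.
- Grace (knave) says "Olivia is a knight" - this is FALSE (a lie) because Olivia is a knave.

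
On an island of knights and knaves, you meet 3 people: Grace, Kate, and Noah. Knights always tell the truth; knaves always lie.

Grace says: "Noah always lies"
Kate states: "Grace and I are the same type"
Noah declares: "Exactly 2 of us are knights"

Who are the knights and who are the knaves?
Grace is a knight.
Kate is a knave.
Noah is a knave.

Verification:
- Grace (knight) says "Noah always lies" - this is TRUE because Noah is a knave.
- Kate (knave) says "Grace and I are the same type" - this is FALSE (a lie) because Kate is a knave and Grace is a knight.
- Noah (knave) says "Exactly 2 of us are knights" - this is FALSE (a lie) because there are 1 knights.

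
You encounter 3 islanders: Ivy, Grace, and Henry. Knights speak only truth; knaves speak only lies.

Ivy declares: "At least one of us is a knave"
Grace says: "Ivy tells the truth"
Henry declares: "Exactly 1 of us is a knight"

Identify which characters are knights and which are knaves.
Ivy is a knight.
Grace is a knight.
Henry is a knave.

Verification:
- Ivy (knight) says "At least one of us is a knave" - this is TRUE because Henry is a knave.
- Grace (knight) says "Ivy tells the truth" - this is TRUE because Ivy is a knight.
- Henry (knave) says "Exactly 1 of us is a knight" - this is FALSE (a lie) because there are 2 knights.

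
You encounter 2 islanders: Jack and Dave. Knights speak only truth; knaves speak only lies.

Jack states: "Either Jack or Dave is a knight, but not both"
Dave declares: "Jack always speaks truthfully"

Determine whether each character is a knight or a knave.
Jack is a knave.
Dave is a knave.

Verification:
- Jack (knave) says "Either Jack or Dave is a knight, but not both" - this is FALSE (a lie) because Jack is a knave and Dave is a knave.
- Dave (knave) says "Jack always speaks truthfully" - this is FALSE (a lie) because Jack is a knave.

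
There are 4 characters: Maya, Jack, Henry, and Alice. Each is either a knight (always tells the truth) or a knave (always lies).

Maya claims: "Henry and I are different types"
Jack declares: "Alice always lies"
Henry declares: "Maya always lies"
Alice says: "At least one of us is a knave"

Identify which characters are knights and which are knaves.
Maya is a knight.
Jack is a knave.
Henry is a knave.
Alice is a knight.

Verification:
- Maya (knight) says "Henry and I are different types" - this is TRUE because Maya is a knight and Henry is a knave.
- Jack (knave) says "Alice always lies" - this is FALSE (a lie) because Alice is a knight.
- Henry (knave) says "Maya always lies" - this is FALSE (a lie) because Maya is a knight.
- Alice (knight) says "At least one of us is a knave" - this is TRUE because Jack and Henry are knaves.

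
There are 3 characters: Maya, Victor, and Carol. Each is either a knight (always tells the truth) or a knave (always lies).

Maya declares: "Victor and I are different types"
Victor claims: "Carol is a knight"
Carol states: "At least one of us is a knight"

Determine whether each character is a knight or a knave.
Maya is a knave.
Victor is a knave.
Carol is a knave.

Verification:
- Maya (knave) says "Victor and I are different types" - this is FALSE (a lie) because Maya is a knave and Victor is a knave.
- Victor (knave) says "Carol is a knight" - this is FALSE (a lie) because Carol is a knave.
- Carol (knave) says "At least one of us is a knight" - this is FALSE (a lie) because no one is a knight.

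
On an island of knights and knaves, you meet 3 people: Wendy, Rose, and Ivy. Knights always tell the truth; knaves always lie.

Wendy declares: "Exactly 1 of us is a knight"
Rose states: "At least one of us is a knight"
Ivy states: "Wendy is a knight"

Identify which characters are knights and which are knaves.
Wendy is a knave.
Rose is a knave.
Ivy is a knave.

Verification:
- Wendy (knave) says "Exactly 1 of us is a knight" - this is FALSE (a lie) because there are 0 knights.
- Rose (knave) says "At least one of us is a knight" - this is FALSE (a lie) because no one is a knight.
- Ivy (knave) says "Wendy is a knight" - this is FALSE (a lie) because Wendy is a knave.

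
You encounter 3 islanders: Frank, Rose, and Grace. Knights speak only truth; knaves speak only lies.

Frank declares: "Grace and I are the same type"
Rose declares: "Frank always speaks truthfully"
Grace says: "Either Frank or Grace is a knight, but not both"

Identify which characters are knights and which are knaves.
Frank is a knave.
Rose is a knave.
Grace is a knight.

Verification:
- Frank (knave) says "Grace and I are the same type" - this is FALSE (a lie) because Frank is a knave and Grace is a knight.
- Rose (knave) says "Frank always speaks truthfully" - this is FALSE (a lie) because Frank is a knave.
- Grace (knight) says "Either Frank or Grace is a knight, but not both" - this is TRUE because Frank is a knave and Grace is a knight.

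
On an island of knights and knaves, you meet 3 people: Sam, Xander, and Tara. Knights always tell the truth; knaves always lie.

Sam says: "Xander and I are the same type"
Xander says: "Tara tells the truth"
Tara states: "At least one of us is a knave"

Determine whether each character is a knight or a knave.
Sam is a knave.
Xander is a knight.
Tara is a knight.

Verification:
- Sam (knave) says "Xander and I are the same type" - this is FALSE (a lie) because Sam is a knave and Xander is a knight.
- Xander (knight) says "Tara tells the truth" - this is TRUE because Tara is a knight.
- Tara (knight) says "At least one of us is a knave" - this is TRUE because Sam is a knave.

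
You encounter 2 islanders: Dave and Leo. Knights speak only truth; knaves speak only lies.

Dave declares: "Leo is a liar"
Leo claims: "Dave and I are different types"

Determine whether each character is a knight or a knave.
Dave is a knave.
Leo is a knight.

Verification:
- Dave (knave) says "Leo is a liar" - this is FALSE (a lie) because Leo is a knight.
- Leo (knight) says "Dave and I are different types" - this is TRUE because Leo is a knight and Dave is a knave.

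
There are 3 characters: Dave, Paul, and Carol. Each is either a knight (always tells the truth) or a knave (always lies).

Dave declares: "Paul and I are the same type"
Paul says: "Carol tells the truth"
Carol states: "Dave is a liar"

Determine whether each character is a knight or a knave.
Dave is a knave.
Paul is a knight.
Carol is a knight.

Verification:
- Dave (knave) says "Paul and I are the same type" - this is FALSE (a lie) because Dave is a knave and Paul is a knight.
- Paul (knight) says "Carol tells the truth" - this is TRUE because Carol is a knight.
- Carol (knight) says "Dave is a liar" - this is TRUE because Dave is a knave.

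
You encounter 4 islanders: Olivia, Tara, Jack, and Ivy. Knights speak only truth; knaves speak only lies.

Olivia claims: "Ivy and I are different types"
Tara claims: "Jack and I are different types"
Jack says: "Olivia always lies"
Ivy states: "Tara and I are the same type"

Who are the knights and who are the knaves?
Olivia is a knight.
Tara is a knight.
Jack is a knave.
Ivy is a knave.

Verification:
- Olivia (knight) says "Ivy and I are different types" - this is TRUE because Olivia is a knight and Ivy is a knave.
- Tara (knight) says "Jack and I are different types" - this is TRUE because Tara is a knight and Jack is a knave.
- Jack (knave) says "Olivia always lies" - this is FALSE (a lie) because Olivia is a knight.
- Ivy (knave) says "Tara and I are the same type" - this is FALSE (a lie) because Ivy is a knave and Tara is a knight.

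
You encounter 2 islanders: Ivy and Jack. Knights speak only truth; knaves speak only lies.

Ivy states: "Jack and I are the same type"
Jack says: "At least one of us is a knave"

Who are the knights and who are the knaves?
Ivy is a knave.
Jack is a knight.

Verification:
- Ivy (knave) says "Jack and I are the same type" - this is FALSE (a lie) because Ivy is a knave and Jack is a knight.
- Jack (knight) says "At least one of us is a knave" - this is TRUE because Ivy is a knave.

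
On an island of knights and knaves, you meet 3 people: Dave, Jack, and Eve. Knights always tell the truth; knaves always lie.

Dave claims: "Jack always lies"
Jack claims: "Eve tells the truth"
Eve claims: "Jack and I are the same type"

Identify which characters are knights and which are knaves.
Dave is a knave.
Jack is a knight.
Eve is a knight.

Verification:
- Dave (knave) says "Jack always lies" - this is FALSE (a lie) because Jack is a knight.
- Jack (knight) says "Eve tells the truth" - this is TRUE because Eve is a knight.
- Eve (knight) says "Jack and I are the same type" - this is TRUE because Eve is a knight and Jack is a knight.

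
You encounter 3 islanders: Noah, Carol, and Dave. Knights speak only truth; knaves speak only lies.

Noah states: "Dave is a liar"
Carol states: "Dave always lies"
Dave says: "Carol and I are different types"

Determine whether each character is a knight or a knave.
Noah is a knave.
Carol is a knave.
Dave is a knight.

Verification:
- Noah (knave) says "Dave is a liar" - this is FALSE (a lie) because Dave is a knight.
- Carol (knave) says "Dave always lies" - this is FALSE (a lie) because Dave is a knight.
- Dave (knight) says "Carol and I are different types" - this is TRUE because Dave is a knight and Carol is a knave.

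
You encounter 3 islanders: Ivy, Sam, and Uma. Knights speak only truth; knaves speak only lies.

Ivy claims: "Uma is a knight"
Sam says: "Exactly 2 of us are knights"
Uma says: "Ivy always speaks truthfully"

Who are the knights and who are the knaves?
Ivy is a knave.
Sam is a knave.
Uma is a knave.

Verification:
- Ivy (knave) says "Uma is a knight" - this is FALSE (a lie) because Uma is a knave.
- Sam (knave) says "Exactly 2 of us are knights" - this is FALSE (a lie) because there are 0 knights.
- Uma (knave) says "Ivy always speaks truthfully" - this is FALSE (a lie) because Ivy is a knave.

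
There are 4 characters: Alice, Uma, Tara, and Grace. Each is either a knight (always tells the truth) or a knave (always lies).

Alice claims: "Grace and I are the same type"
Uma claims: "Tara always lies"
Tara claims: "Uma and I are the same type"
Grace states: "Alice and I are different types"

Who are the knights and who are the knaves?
Alice is a knave.
Uma is a knight.
Tara is a knave.
Grace is a knight.

Verification:
- Alice (knave) says "Grace and I are the same type" - this is FALSE (a lie) because Alice is a knave and Grace is a knight.
- Uma (knight) says "Tara always lies" - this is TRUE because Tara is a knave.
- Tara (knave) says "Uma and I are the same type" - this is FALSE (a lie) because Tara is a knave and Uma is a knight.
- Grace (knight) says "Alice and I are different types" - this is TRUE because Grace is a knight and Alice is a knave.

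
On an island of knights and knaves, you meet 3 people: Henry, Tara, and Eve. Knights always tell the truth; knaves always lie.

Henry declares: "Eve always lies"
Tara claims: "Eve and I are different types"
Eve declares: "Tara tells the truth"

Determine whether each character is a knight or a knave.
Henry is a knight.
Tara is a knave.
Eve is a knave.

Verification:
- Henry (knight) says "Eve always lies" - this is TRUE because Eve is a knave.
- Tara (knave) says "Eve and I are different types" - this is FALSE (a lie) because Tara is a knave and Eve is a knave.
- Eve (knave) says "Tara tells the truth" - this is FALSE (a lie) because Tara is a knave.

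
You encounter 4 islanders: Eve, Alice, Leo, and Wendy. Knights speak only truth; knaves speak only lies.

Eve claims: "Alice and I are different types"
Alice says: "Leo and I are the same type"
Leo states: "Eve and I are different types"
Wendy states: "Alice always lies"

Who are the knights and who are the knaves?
Eve is a knave.
Alice is a knave.
Leo is a knight.
Wendy is a knight.

Verification:
- Eve (knave) says "Alice and I are different types" - this is FALSE (a lie) because Eve is a knave and Alice is a knave.
- Alice (knave) says "Leo and I are the same type" - this is FALSE (a lie) because Alice is a knave and Leo is a knight.
- Leo (knight) says "Eve and I are different types" - this is TRUE because Leo is a knight and Eve is a knave.
- Wendy (knight) says "Alice always lies" - this is TRUE because Alice is a knave.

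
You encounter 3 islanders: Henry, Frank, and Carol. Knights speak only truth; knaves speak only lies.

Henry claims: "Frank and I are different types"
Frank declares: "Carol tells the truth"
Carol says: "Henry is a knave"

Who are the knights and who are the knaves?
Henry is a knight.
Frank is a knave.
Carol is a knave.

Verification:
- Henry (knight) says "Frank and I are different types" - this is TRUE because Henry is a knight and Frank is a knave.
- Frank (knave) says "Carol tells the truth" - this is FALSE (a lie) because Carol is a knave.
- Carol (knave) says "Henry is a knave" - this is FALSE (a lie) because Henry is a knight.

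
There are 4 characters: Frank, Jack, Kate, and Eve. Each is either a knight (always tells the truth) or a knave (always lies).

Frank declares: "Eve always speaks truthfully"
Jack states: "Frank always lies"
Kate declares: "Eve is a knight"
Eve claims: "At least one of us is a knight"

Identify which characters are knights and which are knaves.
Frank is a knight.
Jack is a knave.
Kate is a knight.
Eve is a knight.

Verification:
- Frank (knight) says "Eve always speaks truthfully" - this is TRUE because Eve is a knight.
- Jack (knave) says "Frank always lies" - this is FALSE (a lie) because Frank is a knight.
- Kate (knight) says "Eve is a knight" - this is TRUE because Eve is a knight.
- Eve (knight) says "At least one of us is a knight" - this is TRUE because Frank, Kate, and Eve are knights.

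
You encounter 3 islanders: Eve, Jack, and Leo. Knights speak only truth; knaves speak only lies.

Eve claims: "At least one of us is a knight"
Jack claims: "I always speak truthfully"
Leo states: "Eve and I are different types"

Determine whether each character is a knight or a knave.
Eve is a knave.
Jack is a knave.
Leo is a knave.

Verification:
- Eve (knave) says "At least one of us is a knight" - this is FALSE (a lie) because no one is a knight.
- Jack (knave) says "I always speak truthfully" - this is FALSE (a lie) because Jack is a knave.
- Leo (knave) says "Eve and I are different types" - this is FALSE (a lie) because Leo is a knave and Eve is a knave.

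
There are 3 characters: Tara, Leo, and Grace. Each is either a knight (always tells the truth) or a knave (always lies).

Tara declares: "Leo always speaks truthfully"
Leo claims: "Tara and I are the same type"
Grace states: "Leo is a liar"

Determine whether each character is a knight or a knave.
Tara is a knight.
Leo is a knight.
Grace is a knave.

Verification:
- Tara (knight) says "Leo always speaks truthfully" - this is TRUE because Leo is a knight.
- Leo (knight) says "Tara and I are the same type" - this is TRUE because Leo is a knight and Tara is a knight.
- Grace (knave) says "Leo is a liar" - this is FALSE (a lie) because Leo is a knight.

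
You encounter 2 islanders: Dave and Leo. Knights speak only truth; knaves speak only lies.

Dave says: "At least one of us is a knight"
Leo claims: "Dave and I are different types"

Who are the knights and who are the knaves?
Dave is a knave.
Leo is a knave.

Verification:
- Dave (knave) says "At least one of us is a knight" - this is FALSE (a lie) because no one is a knight.
- Leo (knave) says "Dave and I are different types" - this is FALSE (a lie) because Leo is a knave and Dave is a knave.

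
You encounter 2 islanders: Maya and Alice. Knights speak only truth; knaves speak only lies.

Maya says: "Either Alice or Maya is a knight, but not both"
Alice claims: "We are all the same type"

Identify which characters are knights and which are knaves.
Maya is a knight.
Alice is a knave.

Verification:
- Maya (knight) says "Either Alice or Maya is a knight, but not both" - this is TRUE because Alice is a knave and Maya is a knight.
- Alice (knave) says "We are all the same type" - this is FALSE (a lie) because Maya is a knight and Alice is a knave.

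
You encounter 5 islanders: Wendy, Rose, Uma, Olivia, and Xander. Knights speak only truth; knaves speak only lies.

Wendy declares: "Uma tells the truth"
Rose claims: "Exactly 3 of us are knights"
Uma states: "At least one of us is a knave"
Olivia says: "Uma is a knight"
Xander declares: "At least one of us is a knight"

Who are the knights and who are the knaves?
Wendy is a knight.
Rose is a knave.
Uma is a knight.
Olivia is a knight.
Xander is a knight.

Verification:
- Wendy (knight) says "Uma tells the truth" - this is TRUE because Uma is a knight.
- Rose (knave) says "Exactly 3 of us are knights" - this is FALSE (a lie) because there are 4 knights.
- Uma (knight) says "At least one of us is a knave" - this is TRUE because Rose is a knave.
- Olivia (knight) says "Uma is a knight" - this is TRUE because Uma is a knight.
- Xander (knight) says "At least one of us is a knight" - this is TRUE because Wendy, Uma, Olivia, and Xander are knights.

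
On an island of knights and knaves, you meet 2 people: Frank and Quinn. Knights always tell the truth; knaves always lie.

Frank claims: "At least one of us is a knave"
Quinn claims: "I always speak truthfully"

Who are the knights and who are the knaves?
Frank is a knight.
Quinn is a knave.

Verification:
- Frank (knight) says "At least one of us is a knave" - this is TRUE because Quinn is a knave.
- Quinn (knave) says "I always speak truthfully" - this is FALSE (a lie) because Quinn is a knave.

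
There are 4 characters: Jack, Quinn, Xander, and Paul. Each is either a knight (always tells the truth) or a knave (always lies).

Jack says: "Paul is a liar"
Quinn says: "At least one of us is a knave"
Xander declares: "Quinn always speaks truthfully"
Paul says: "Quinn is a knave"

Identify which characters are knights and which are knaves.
Jack is a knight.
Quinn is a knight.
Xander is a knight.
Paul is a knave.

Verification:
- Jack (knight) says "Paul is a liar" - this is TRUE because Paul is a knave.
- Quinn (knight) says "At least one of us is a knave" - this is TRUE because Paul is a knave.
- Xander (knight) says "Quinn always speaks truthfully" - this is TRUE because Quinn is a knight.
- Paul (knave) says "Quinn is a knave" - this is FALSE (a lie) because Quinn is a knight.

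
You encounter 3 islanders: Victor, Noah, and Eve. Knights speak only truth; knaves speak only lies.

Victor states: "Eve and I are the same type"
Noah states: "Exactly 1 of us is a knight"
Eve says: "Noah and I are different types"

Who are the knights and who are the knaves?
Victor is a knight.
Noah is a knave.
Eve is a knight.

Verification:
- Victor (knight) says "Eve and I are the same type" - this is TRUE because Victor is a knight and Eve is a knight.
- Noah (knave) says "Exactly 1 of us is a knight" - this is FALSE (a lie) because there are 2 knights.
- Eve (knight) says "Noah and I are different types" - this is TRUE because Eve is a knight and Noah is a knave.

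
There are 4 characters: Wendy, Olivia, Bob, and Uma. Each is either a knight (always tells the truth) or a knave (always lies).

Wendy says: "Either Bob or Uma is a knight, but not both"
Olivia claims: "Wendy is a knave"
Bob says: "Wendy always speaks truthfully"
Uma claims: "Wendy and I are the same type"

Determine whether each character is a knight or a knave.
Wendy is a knight.
Olivia is a knave.
Bob is a knight.
Uma is a knave.

Verification:
- Wendy (knight) says "Either Bob or Uma is a knight, but not both" - this is TRUE because Bob is a knight and Uma is a knave.
- Olivia (knave) says "Wendy is a knave" - this is FALSE (a lie) because Wendy is a knight.
- Bob (knight) says "Wendy always speaks truthfully" - this is TRUE because Wendy is a knight.
- Uma (knave) says "Wendy and I are the same type" - this is FALSE (a lie) because Uma is a knave and Wendy is a knight.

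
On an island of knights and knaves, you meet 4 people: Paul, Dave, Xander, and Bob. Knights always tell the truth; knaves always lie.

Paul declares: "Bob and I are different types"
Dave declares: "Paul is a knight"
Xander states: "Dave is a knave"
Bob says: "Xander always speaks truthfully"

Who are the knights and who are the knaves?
Paul is a knight.
Dave is a knight.
Xander is a knave.
Bob is a knave.

Verification:
- Paul (knight) says "Bob and I are different types" - this is TRUE because Paul is a knight and Bob is a knave.
- Dave (knight) says "Paul is a knight" - this is TRUE because Paul is a knight.
- Xander (knave) says "Dave is a knave" - this is FALSE (a lie) because Dave is a knight.
- Bob (knave) says "Xander always speaks truthfully" - this is FALSE (a lie) because Xander is a knave.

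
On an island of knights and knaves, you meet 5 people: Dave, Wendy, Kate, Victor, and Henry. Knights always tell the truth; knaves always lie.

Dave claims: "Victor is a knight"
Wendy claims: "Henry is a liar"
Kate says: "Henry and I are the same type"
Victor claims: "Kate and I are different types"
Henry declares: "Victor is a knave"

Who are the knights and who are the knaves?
Dave is a knave.
Wendy is a knave.
Kate is a knave.
Victor is a knave.
Henry is a knight.

Verification:
- Dave (knave) says "Victor is a knight" - this is FALSE (a lie) because Victor is a knave.
- Wendy (knave) says "Henry is a liar" - this is FALSE (a lie) because Henry is a knight.
- Kate (knave) says "Henry and I are the same type" - this is FALSE (a lie) because Kate is a knave and Henry is a knight.
- Victor (knave) says "Kate and I are different types" - this is FALSE (a lie) because Victor is a knave and Kate is a knave.
- Henry (knight) says "Victor is a knave" - this is TRUE because Victor is a knave.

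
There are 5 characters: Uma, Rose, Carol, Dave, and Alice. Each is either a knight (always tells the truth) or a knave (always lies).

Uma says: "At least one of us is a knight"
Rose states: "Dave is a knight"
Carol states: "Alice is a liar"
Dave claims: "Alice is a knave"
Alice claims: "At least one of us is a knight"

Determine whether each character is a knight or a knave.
Uma is a knight.
Rose is a knave.
Carol is a knave.
Dave is a knave.
Alice is a knight.

Verification:
- Uma (knight) says "At least one of us is a knight" - this is TRUE because Uma and Alice are knights.
- Rose (knave) says "Dave is a knight" - this is FALSE (a lie) because Dave is a knave.
- Carol (knave) says "Alice is a liar" - this is FALSE (a lie) because Alice is a knight.
- Dave (knave) says "Alice is a knave" - this is FALSE (a lie) because Alice is a knight.
- Alice (knight) says "At least one of us is a knight" - this is TRUE because Uma and Alice are knights.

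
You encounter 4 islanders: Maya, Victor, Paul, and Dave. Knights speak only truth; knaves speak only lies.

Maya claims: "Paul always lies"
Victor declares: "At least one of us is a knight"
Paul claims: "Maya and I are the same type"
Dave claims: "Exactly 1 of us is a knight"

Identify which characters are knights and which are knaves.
Maya is a knight.
Victor is a knight.
Paul is a knave.
Dave is a knave.

Verification:
- Maya (knight) says "Paul always lies" - this is TRUE because Paul is a knave.
- Victor (knight) says "At least one of us is a knight" - this is TRUE because Maya and Victor are knights.
- Paul (knave) says "Maya and I are the same type" - this is FALSE (a lie) because Paul is a knave and Maya is a knight.
- Dave (knave) says "Exactly 1 of us is a knight" - this is FALSE (a lie) because there are 2 knights.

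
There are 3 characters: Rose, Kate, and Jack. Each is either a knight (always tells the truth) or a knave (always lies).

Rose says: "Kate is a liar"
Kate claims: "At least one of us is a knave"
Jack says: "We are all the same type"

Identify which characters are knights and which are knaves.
Rose is a knave.
Kate is a knight.
Jack is a knave.

Verification:
- Rose (knave) says "Kate is a liar" - this is FALSE (a lie) because Kate is a knight.
- Kate (knight) says "At least one of us is a knave" - this is TRUE because Rose and Jack are knaves.
- Jack (knave) says "We are all the same type" - this is FALSE (a lie) because Kate is a knight and Rose and Jack are knaves.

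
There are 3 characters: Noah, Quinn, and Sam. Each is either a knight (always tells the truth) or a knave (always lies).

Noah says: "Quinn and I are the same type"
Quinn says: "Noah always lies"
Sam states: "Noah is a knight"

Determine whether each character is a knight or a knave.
Noah is a knave.
Quinn is a knight.
Sam is a knave.

Verification:
- Noah (knave) says "Quinn and I are the same type" - this is FALSE (a lie) because Noah is a knave and Quinn is a knight.
- Quinn (knight) says "Noah always lies" - this is TRUE because Noah is a knave.
- Sam (knave) says "Noah is a knight" - this is FALSE (a lie) because Noah is a knave.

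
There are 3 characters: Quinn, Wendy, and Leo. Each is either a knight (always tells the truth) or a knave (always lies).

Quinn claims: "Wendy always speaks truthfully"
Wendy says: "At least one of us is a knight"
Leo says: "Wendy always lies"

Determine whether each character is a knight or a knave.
Quinn is a knight.
Wendy is a knight.
Leo is a knave.

Verification:
- Quinn (knight) says "Wendy always speaks truthfully" - this is TRUE because Wendy is a knight.
- Wendy (knight) says "At least one of us is a knight" - this is TRUE because Quinn and Wendy are knights.
- Leo (knave) says "Wendy always lies" - this is FALSE (a lie) because Wendy is a knight.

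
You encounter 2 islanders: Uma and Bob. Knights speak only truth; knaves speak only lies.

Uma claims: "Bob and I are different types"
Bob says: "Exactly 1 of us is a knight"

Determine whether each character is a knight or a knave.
Uma is a knave.
Bob is a knave.

Verification:
- Uma (knave) says "Bob and I are different types" - this is FALSE (a lie) because Uma is a knave and Bob is a knave.
- Bob (knave) says "Exactly 1 of us is a knight" - this is FALSE (a lie) because there are 0 knights.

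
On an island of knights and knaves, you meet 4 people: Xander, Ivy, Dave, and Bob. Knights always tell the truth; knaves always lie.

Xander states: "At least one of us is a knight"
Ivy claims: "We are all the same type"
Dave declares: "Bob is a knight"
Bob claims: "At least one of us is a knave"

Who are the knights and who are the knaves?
Xander is a knight.
Ivy is a knave.
Dave is a knight.
Bob is a knight.

Verification:
- Xander (knight) says "At least one of us is a knight" - this is TRUE because Xander, Dave, and Bob are knights.
- Ivy (knave) says "We are all the same type" - this is FALSE (a lie) because Xander, Dave, and Bob are knights and Ivy is a knave.
- Dave (knight) says "Bob is a knight" - this is TRUE because Bob is a knight.
- Bob (knight) says "At least one of us is a knave" - this is TRUE because Ivy is a knave.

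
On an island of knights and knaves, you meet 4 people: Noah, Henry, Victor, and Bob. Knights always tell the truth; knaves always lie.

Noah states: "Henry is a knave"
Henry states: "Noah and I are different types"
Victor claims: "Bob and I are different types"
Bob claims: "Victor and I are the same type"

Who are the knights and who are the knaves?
Noah is a knave.
Henry is a knight.
Victor is a knight.
Bob is a knave.

Verification:
- Noah (knave) says "Henry is a knave" - this is FALSE (a lie) because Henry is a knight.
- Henry (knight) says "Noah and I are different types" - this is TRUE because Henry is a knight and Noah is a knave.
- Victor (knight) says "Bob and I are different types" - this is TRUE because Victor is a knight and Bob is a knave.
- Bob (knave) says "Victor and I are the same type" - this is FALSE (a lie) because Bob is a knave and Victor is a knight.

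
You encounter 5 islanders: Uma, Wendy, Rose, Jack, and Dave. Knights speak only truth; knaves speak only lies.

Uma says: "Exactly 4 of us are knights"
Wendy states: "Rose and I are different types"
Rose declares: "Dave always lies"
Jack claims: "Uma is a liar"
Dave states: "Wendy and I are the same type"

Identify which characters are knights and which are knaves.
Uma is a knave.
Wendy is a knight.
Rose is a knave.
Jack is a knight.
Dave is a knight.

Verification:
- Uma (knave) says "Exactly 4 of us are knights" - this is FALSE (a lie) because there are 3 knights.
- Wendy (knight) says "Rose and I are different types" - this is TRUE because Wendy is a knight and Rose is a knave.
- Rose (knave) says "Dave always lies" - this is FALSE (a lie) because Dave is a knight.
- Jack (knight) says "Uma is a liar" - this is TRUE because Uma is a knave.
- Dave (knight) says "Wendy and I are the same type" - this is TRUE because Dave is a knight and Wendy is a knight.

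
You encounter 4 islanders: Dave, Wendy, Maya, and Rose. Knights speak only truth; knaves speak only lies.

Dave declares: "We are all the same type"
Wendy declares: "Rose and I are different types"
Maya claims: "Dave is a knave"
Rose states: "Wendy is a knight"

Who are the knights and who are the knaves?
Dave is a knave.
Wendy is a knave.
Maya is a knight.
Rose is a knave.

Verification:
- Dave (knave) says "We are all the same type" - this is FALSE (a lie) because Maya is a knight and Dave, Wendy, and Rose are knaves.
- Wendy (knave) says "Rose and I are different types" - this is FALSE (a lie) because Wendy is a knave and Rose is a knave.
- Maya (knight) says "Dave is a knave" - this is TRUE because Dave is a knave.
- Rose (knave) says "Wendy is a knight" - this is FALSE (a lie) because Wendy is a knave.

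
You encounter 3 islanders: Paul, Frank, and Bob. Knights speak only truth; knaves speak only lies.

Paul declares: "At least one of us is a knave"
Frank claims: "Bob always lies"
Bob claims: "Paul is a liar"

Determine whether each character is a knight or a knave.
Paul is a knight.
Frank is a knight.
Bob is a knave.

Verification:
- Paul (knight) says "At least one of us is a knave" - this is TRUE because Bob is a knave.
- Frank (knight) says "Bob always lies" - this is TRUE because Bob is a knave.
- Bob (knave) says "Paul is a liar" - this is FALSE (a lie) because Paul is a knight.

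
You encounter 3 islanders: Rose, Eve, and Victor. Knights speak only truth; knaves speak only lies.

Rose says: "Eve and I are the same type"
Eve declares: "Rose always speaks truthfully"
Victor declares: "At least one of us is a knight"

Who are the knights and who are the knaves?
Rose is a knight.
Eve is a knight.
Victor is a knight.

Verification:
- Rose (knight) says "Eve and I are the same type" - this is TRUE because Rose is a knight and Eve is a knight.
- Eve (knight) says "Rose always speaks truthfully" - this is TRUE because Rose is a knight.
- Victor (knight) says "At least one of us is a knight" - this is TRUE because Rose, Eve, and Victor are knights.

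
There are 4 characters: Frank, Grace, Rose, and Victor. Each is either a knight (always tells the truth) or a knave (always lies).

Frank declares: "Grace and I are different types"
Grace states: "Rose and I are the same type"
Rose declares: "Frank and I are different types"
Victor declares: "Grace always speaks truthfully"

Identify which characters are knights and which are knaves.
Frank is a knave.
Grace is a knave.
Rose is a knight.
Victor is a knave.

Verification:
- Frank (knave) says "Grace and I are different types" - this is FALSE (a lie) because Frank is a knave and Grace is a knave.
- Grace (knave) says "Rose and I are the same type" - this is FALSE (a lie) because Grace is a knave and Rose is a knight.
- Rose (knight) says "Frank and I are different types" - this is TRUE because Rose is a knight and Frank is a knave.
- Victor (knave) says "Grace always speaks truthfully" - this is FALSE (a lie) because Grace is a knave.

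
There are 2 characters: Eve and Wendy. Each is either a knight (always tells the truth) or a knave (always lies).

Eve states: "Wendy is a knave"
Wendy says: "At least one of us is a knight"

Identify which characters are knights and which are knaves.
Eve is a knave.
Wendy is a knight.

Verification:
- Eve (knave) says "Wendy is a knave" - this is FALSE (a lie) because Wendy is a knight.
- Wendy (knight) says "At least one of us is a knight" - this is TRUE because Wendy is a knight.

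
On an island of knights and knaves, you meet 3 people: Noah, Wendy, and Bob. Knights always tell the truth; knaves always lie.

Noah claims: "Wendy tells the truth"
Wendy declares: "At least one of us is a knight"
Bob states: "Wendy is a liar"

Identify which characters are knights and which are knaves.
Noah is a knight.
Wendy is a knight.
Bob is a knave.

Verification:
- Noah (knight) says "Wendy tells the truth" - this is TRUE because Wendy is a knight.
- Wendy (knight) says "At least one of us is a knight" - this is TRUE because Noah and Wendy are knights.
- Bob (knave) says "Wendy is a liar" - this is FALSE (a lie) because Wendy is a knight.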